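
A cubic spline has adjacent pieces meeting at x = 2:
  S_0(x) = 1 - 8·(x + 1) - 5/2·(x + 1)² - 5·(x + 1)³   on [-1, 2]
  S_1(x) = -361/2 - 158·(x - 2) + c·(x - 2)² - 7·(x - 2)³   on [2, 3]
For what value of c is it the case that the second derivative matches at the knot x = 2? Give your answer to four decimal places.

S_0''(x) = -5 - 30·(x + 1), so S_0''(2) = -95. On the right, S_1''(2) = 2c, so c = -95/2.

-47.5000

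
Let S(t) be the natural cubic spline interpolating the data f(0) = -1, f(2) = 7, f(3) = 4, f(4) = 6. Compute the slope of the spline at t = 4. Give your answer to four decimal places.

Write M_i for S''(x_i). With h_i = 2, 1, 1 and divided differences Δ_i = 4, -3, 2, the continuity of S' gives the tridiagonal system
  2·M_0 + 6·M_1 + 1·M_2 = 6(Δ_1 - Δ_0) = -42
  1·M_1 + 4·M_2 + 1·M_3 = 6(Δ_2 - Δ_1) = 30
Natural end conditions: M_0 = M_3 = 0.
Hence M_0 = 0, M_1 = -198/23, M_2 = 222/23, M_3 = 0.
On [3, 4], S'(t) = b_2 + 2c_2·(t - 3) + 3d_2·(t - 3)² with b_2 = Δ_2 - h_2(2M_2 + M_3)/6 = -28/23, c_2 = M_2/2 = 111/23, d_2 = (M_3 - M_2)/(6h_2) = -37/23. So S'(4) = 83/23.

3.6087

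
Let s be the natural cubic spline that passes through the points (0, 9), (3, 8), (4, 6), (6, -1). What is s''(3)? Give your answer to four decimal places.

Put σ_i = s'' at the i-th knot. Here h = (3, 1, 2) and Δ = (-1/3, -2, -7/2), so the interior equations h_(i-1)·σ_(i-1) + 2(h_(i-1)+h_i)·σ_i + h_i·σ_(i+1) = 6(Δ_i − Δ_(i-1)) read
  3·σ_0 + 8·σ_1 + 1·σ_2 = 6(Δ_1 - Δ_0) = -10
  1·σ_1 + 6·σ_2 + 2·σ_3 = 6(Δ_2 - Δ_1) = -9
Natural end conditions: σ_0 = σ_3 = 0.
Hence σ_0 = 0, σ_1 = -51/47, σ_2 = -62/47, σ_3 = 0.

-1.0851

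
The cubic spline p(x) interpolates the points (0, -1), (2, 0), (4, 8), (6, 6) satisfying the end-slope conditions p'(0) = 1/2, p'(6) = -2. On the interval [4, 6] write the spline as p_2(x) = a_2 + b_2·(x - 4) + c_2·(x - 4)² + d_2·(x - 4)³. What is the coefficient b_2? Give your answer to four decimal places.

Write σ_i for p''(x_i). With h_i = 2, 2, 2 and divided differences Δ_i = 1/2, 4, -1, the continuity of p' gives the tridiagonal system
  2·σ_0 + 8·σ_1 + 2·σ_2 = 6(Δ_1 - Δ_0) = 21
  2·σ_1 + 8·σ_2 + 2·σ_3 = 6(Δ_2 - Δ_1) = -30
Clamped end conditions give two more equations: 2h_0·σ_0 + h_0·σ_1 = 6(Δ_0 - p'(0)) = 0 and h_2·σ_2 + 2h_2·σ_3 = 6(p'(6) - Δ_2) = -6.
Forward elimination and back-substitution give σ_0 = -67/30, σ_1 = 67/15, σ_2 = -77/15, σ_3 = 16/15.
On [4, 6], with p_2(x) = a_2 + b_2·(x - 4) + c_2·(x - 4)² + d_2·(x - 4)³: c_2 = σ_2/2 = -77/30, d_2 = (σ_3 - σ_2)/(6h_2) = 31/60, b_2 = Δ_2 - h_2(2σ_2 + σ_3)/6 = 31/15.

2.0667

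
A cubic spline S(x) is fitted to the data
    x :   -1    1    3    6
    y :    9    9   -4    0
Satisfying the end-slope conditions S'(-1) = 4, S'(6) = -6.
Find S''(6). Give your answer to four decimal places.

Let M_i = S''(x_i). Step sizes h_i = 2, 2, 3; slopes of the chords Δ_i = (y_(i+1) - y_i)/h_i = 0, -13/2, 4/3.
  2·M_0 + 8·M_1 + 2·M_2 = 6(Δ_1 - Δ_0) = -39
  2·M_1 + 10·M_2 + 3·M_3 = 6(Δ_2 - Δ_1) = 47
Clamped end conditions give two more equations: 2h_0·M_0 + h_0·M_1 = 6(Δ_0 - S'(-1)) = -24 and h_2·M_2 + 2h_2·M_3 = 6(S'(6) - Δ_2) = -44.
Solving: M_0 = -199/74, M_1 = -245/37, M_2 = 358/37, M_3 = -1351/111.

-12.1712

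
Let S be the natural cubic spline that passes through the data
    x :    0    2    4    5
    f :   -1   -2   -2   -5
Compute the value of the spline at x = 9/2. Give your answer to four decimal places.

Let M_i = S''(x_i). Step sizes h_i = 2, 2, 1; slopes of the chords Δ_i = (y_(i+1) - y_i)/h_i = -1/2, 0, -3.
  2·M_0 + 8·M_1 + 2·M_2 = 6(Δ_1 - Δ_0) = 3
  2·M_1 + 6·M_2 + 1·M_3 = 6(Δ_2 - Δ_1) = -18
Natural end conditions: M_0 = M_3 = 0.
Solving the tridiagonal system: M_0 = 0, M_1 = 27/22, M_2 = -75/22, M_3 = 0.
On [4, 5], S(x) = -2 - 41/22·(x - 4) - 75/44·(x - 4)² + 25/44·(x - 4)³.
With (x - 4) = 1/2: S(9/2) = -1157/352.

-3.2869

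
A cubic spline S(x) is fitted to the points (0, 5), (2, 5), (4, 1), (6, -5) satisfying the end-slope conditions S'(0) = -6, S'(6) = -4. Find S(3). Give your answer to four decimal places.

3.9167

With M_i denoting the second derivative at x_i, h_i = 2, 2, 2, and Δ_i = (y_(i+1) − y_i)/h_i = 0, -2, -3:
  2·M_0 + 8·M_1 + 2·M_2 = 6(Δ_1 - Δ_0) = -12
  2·M_1 + 8·M_2 + 2·M_3 = 6(Δ_2 - Δ_1) = -6
Clamped end conditions give two more equations: 2h_0·M_0 + h_0·M_1 = 6(Δ_0 - S'(0)) = 36 and h_2·M_2 + 2h_2·M_3 = 6(S'(6) - Δ_2) = -6.
Hence M_0 = 169/15, M_1 = -68/15, M_2 = 13/15, M_3 = -29/15.
On [2, 4], S(x) = 5 + 11/15·(x - 2) - 34/15·(x - 2)² + 9/20·(x - 2)³.
With (x - 2) = 1: S(3) = 47/12.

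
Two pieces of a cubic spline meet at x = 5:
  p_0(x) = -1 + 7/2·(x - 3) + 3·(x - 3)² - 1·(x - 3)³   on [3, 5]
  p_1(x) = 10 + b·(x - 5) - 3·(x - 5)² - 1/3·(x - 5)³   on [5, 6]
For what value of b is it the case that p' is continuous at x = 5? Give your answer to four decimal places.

3.5000

p_0'(x) = 7/2 + 6·(x - 3) - 3·(x - 3)², so p_0'(5) = 7/2. On the right, p_1'(5) = b, so b = 7/2.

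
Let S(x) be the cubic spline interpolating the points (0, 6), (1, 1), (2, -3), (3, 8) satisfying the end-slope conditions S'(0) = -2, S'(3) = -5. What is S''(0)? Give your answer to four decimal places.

With m_i denoting the second derivative at x_i, h_i = 1, 1, 1, and Δ_i = (y_(i+1) − y_i)/h_i = -5, -4, 11:
  1·m_0 + 4·m_1 + 1·m_2 = 6(Δ_1 - Δ_0) = 6
  1·m_1 + 4·m_2 + 1·m_3 = 6(Δ_2 - Δ_1) = 90
Clamped end conditions give two more equations: 2h_0·m_0 + h_0·m_1 = 6(Δ_0 - S'(0)) = -18 and h_2·m_2 + 2h_2·m_3 = 6(S'(3) - Δ_2) = -96.
Solving: m_0 = -26/5, m_1 = -38/5, m_2 = 208/5, m_3 = -344/5.

-5.2000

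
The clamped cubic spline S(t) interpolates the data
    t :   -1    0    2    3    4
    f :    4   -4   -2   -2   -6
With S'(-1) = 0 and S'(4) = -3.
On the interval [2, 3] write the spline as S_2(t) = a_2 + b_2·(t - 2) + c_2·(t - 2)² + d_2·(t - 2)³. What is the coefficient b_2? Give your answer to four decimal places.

Write M_i for S''(x_i). With h_i = 1, 2, 1, 1 and divided differences Δ_i = -8, 1, 0, -4, the continuity of S' gives the tridiagonal system
  1·M_0 + 6·M_1 + 2·M_2 = 6(Δ_1 - Δ_0) = 54
  2·M_1 + 6·M_2 + 1·M_3 = 6(Δ_2 - Δ_1) = -6
  1·M_2 + 4·M_3 + 1·M_4 = 6(Δ_3 - Δ_2) = -24
Clamped end conditions give two more equations: 2h_0·M_0 + h_0·M_1 = 6(Δ_0 - S'(-1)) = -48 and h_3·M_3 + 2h_3·M_4 = 6(S'(4) - Δ_3) = 6.
Hence M_0 = -513/16, M_1 = 129/8, M_2 = -171/32, M_3 = -99/16, M_4 = 195/32.
On [2, 3], with S_2(t) = a_2 + b_2·(t - 2) + c_2·(t - 2)² + d_2·(t - 2)³: c_2 = M_2/2 = -171/64, d_2 = (M_3 - M_2)/(6h_2) = -9/64, b_2 = Δ_2 - h_2(2M_2 + M_3)/6 = 45/16.

2.8125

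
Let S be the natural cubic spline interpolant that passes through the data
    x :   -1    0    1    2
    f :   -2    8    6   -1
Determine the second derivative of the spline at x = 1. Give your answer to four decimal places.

Put M_i = S'' at the i-th knot. Here h = (1, 1, 1) and Δ = (10, -2, -7), so the interior equations h_(i-1)·M_(i-1) + 2(h_(i-1)+h_i)·M_i + h_i·M_(i+1) = 6(Δ_i − Δ_(i-1)) read
  1·M_0 + 4·M_1 + 1·M_2 = 6(Δ_1 - Δ_0) = -72
  1·M_1 + 4·M_2 + 1·M_3 = 6(Δ_2 - Δ_1) = -30
Natural end conditions: M_0 = M_3 = 0.
Solving the tridiagonal system: M_0 = 0, M_1 = -86/5, M_2 = -16/5, M_3 = 0.

-3.2000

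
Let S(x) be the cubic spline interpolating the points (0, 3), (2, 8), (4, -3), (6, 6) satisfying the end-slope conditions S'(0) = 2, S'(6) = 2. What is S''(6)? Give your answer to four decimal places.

Write σ_i for S''(x_i). With h_i = 2, 2, 2 and divided differences Δ_i = 5/2, -11/2, 9/2, the continuity of S' gives the tridiagonal system
  2·σ_0 + 8·σ_1 + 2·σ_2 = 6(Δ_1 - Δ_0) = -48
  2·σ_1 + 8·σ_2 + 2·σ_3 = 6(Δ_2 - Δ_1) = 60
Clamped end conditions give two more equations: 2h_0·σ_0 + h_0·σ_1 = 6(Δ_0 - S'(0)) = 3 and h_2·σ_2 + 2h_2·σ_3 = 6(S'(6) - Δ_2) = -15.
Solving the tridiagonal system: σ_0 = 61/10, σ_1 = -107/10, σ_2 = 127/10, σ_3 = -101/10.

-10.1000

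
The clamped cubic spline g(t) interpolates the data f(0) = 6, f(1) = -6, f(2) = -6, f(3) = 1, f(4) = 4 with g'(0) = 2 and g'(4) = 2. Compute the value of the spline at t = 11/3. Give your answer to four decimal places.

With M_i denoting the second derivative at x_i, h_i = 1, 1, 1, 1, and Δ_i = (y_(i+1) − y_i)/h_i = -12, 0, 7, 3:
  1·M_0 + 4·M_1 + 1·M_2 = 6(Δ_1 - Δ_0) = 72
  1·M_1 + 4·M_2 + 1·M_3 = 6(Δ_2 - Δ_1) = 42
  1·M_2 + 4·M_3 + 1·M_4 = 6(Δ_3 - Δ_2) = -24
Clamped end conditions give two more equations: 2h_0·M_0 + h_0·M_1 = 6(Δ_0 - g'(0)) = -84 and h_3·M_3 + 2h_3·M_4 = 6(g'(4) - Δ_3) = -6.
Hence M_0 = -807/14, M_1 = 219/7, M_2 = 9/2, M_3 = -51/7, M_4 = 9/14.
On [3, 4], g(t) = 1 + 149/28·(t - 3) - 51/14·(t - 3)² + 37/28·(t - 3)³.
With (t - 3) = 2/3: g(11/3) = 1255/378.

3.3201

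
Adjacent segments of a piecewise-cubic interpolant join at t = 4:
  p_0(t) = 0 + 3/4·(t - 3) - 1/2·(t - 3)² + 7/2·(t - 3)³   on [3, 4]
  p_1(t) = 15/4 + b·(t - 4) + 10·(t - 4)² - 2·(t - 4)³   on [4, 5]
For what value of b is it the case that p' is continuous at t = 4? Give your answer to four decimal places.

p_0'(t) = 3/4 - 1·(t - 3) + 21/2·(t - 3)², so p_0'(4) = 41/4. On the right, p_1'(4) = b, so b = 41/4.

10.2500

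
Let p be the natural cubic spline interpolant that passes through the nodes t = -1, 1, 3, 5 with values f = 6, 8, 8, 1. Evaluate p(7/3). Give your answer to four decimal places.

8.6617

Write M_i for p''(x_i). With h_i = 2, 2, 2 and divided differences Δ_i = 1, 0, -7/2, the continuity of p' gives the tridiagonal system
  2·M_0 + 8·M_1 + 2·M_2 = 6(Δ_1 - Δ_0) = -6
  2·M_1 + 8·M_2 + 2·M_3 = 6(Δ_2 - Δ_1) = -21
Natural end conditions: M_0 = M_3 = 0.
Solving the tridiagonal system: M_0 = 0, M_1 = -1/10, M_2 = -13/5, M_3 = 0.
On [1, 3], p(t) = 8 + 14/15·(t - 1) - 1/20·(t - 1)² - 5/24·(t - 1)³.
With (t - 1) = 4/3: p(7/3) = 3508/405.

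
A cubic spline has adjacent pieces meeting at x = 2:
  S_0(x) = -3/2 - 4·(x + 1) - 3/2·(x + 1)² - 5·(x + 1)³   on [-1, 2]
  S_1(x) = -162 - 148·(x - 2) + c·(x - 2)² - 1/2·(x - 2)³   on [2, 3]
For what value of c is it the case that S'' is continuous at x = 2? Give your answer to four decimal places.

-46.5000

S_0''(x) = -3 - 30·(x + 1), so S_0''(2) = -93. On the right, S_1''(2) = 2c, so c = -93/2.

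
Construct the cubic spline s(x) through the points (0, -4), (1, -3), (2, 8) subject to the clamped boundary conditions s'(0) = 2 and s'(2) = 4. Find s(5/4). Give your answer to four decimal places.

-0.4141

Put M_i = s'' at the i-th knot. Here h = (1, 1) and Δ = (1, 11), so the interior equations h_(i-1)·M_(i-1) + 2(h_(i-1)+h_i)·M_i + h_i·M_(i+1) = 6(Δ_i − Δ_(i-1)) read
  1·M_0 + 4·M_1 + 1·M_2 = 6(Δ_1 - Δ_0) = 60
Clamped end conditions give two more equations: 2h_0·M_0 + h_0·M_1 = 6(Δ_0 - s'(0)) = -6 and h_1·M_1 + 2h_1·M_2 = 6(s'(2) - Δ_1) = -42.
Solving: M_0 = -17, M_1 = 28, M_2 = -35.
On [1, 2], s(x) = -3 + 15/2·(x - 1) + 14·(x - 1)² - 21/2·(x - 1)³.
With (x - 1) = 1/4: s(5/4) = -53/128.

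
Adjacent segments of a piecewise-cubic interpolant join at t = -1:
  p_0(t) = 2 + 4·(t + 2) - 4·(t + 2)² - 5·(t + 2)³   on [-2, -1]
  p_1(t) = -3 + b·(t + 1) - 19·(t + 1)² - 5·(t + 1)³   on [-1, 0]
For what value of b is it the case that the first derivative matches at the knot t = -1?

p_0'(t) = 4 - 8·(t + 2) - 15·(t + 2)², so p_0'(-1) = -19. On the right, p_1'(-1) = b, so b = -19.

-19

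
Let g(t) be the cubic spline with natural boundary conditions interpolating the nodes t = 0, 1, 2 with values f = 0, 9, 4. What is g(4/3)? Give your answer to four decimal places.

Put σ_i = g'' at the i-th knot. Here h = (1, 1) and Δ = (9, -5), so the interior equations h_(i-1)·σ_(i-1) + 2(h_(i-1)+h_i)·σ_i + h_i·σ_(i+1) = 6(Δ_i − Δ_(i-1)) read
  1·σ_0 + 4·σ_1 + 1·σ_2 = 6(Δ_1 - Δ_0) = -84
Natural end conditions: σ_0 = σ_2 = 0.
Solving: σ_0 = 0, σ_1 = -21, σ_2 = 0.
On [1, 2], g(t) = 9 + 2·(t - 1) - 21/2·(t - 1)² + 7/2·(t - 1)³.
With (t - 1) = 1/3: g(4/3) = 233/27.

8.6296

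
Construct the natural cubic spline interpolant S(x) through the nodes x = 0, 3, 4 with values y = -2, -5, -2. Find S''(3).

3

With M_i denoting the second derivative at x_i, h_i = 3, 1, and Δ_i = (y_(i+1) − y_i)/h_i = -1, 3:
  3·M_0 + 8·M_1 + 1·M_2 = 6(Δ_1 - Δ_0) = 24
Natural end conditions: M_0 = M_2 = 0.
Solving: M_0 = 0, M_1 = 3, M_2 = 0.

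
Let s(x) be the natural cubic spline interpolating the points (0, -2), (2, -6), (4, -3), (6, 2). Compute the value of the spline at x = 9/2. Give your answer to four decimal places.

-1.7719

Put M_i = s'' at the i-th knot. Here h = (2, 2, 2) and Δ = (-2, 3/2, 5/2), so the interior equations h_(i-1)·M_(i-1) + 2(h_(i-1)+h_i)·M_i + h_i·M_(i+1) = 6(Δ_i − Δ_(i-1)) read
  2·M_0 + 8·M_1 + 2·M_2 = 6(Δ_1 - Δ_0) = 21
  2·M_1 + 8·M_2 + 2·M_3 = 6(Δ_2 - Δ_1) = 6
Natural end conditions: M_0 = M_3 = 0.
Hence M_0 = 0, M_1 = 13/5, M_2 = 1/10, M_3 = 0.
On [4, 6], s(x) = -3 + 73/30·(x - 4) + 1/20·(x - 4)² - 1/120·(x - 4)³.
With (x - 4) = 1/2: s(9/2) = -567/320.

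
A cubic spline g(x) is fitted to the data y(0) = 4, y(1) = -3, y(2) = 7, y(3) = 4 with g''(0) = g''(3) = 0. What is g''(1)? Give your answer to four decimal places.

Write m_i for g''(x_i). With h_i = 1, 1, 1 and divided differences Δ_i = -7, 10, -3, the continuity of g' gives the tridiagonal system
  1·m_0 + 4·m_1 + 1·m_2 = 6(Δ_1 - Δ_0) = 102
  1·m_1 + 4·m_2 + 1·m_3 = 6(Δ_2 - Δ_1) = -78
Natural end conditions: m_0 = m_3 = 0.
Solving the tridiagonal system: m_0 = 0, m_1 = 162/5, m_2 = -138/5, m_3 = 0.

32.4000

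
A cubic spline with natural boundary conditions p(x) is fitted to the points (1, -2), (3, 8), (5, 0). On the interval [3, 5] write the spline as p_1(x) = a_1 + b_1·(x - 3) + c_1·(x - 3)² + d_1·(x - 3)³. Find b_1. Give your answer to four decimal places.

Put M_i = p'' at the i-th knot. Here h = (2, 2) and Δ = (5, -4), so the interior equations h_(i-1)·M_(i-1) + 2(h_(i-1)+h_i)·M_i + h_i·M_(i+1) = 6(Δ_i − Δ_(i-1)) read
  2·M_0 + 8·M_1 + 2·M_2 = 6(Δ_1 - Δ_0) = -54
Natural end conditions: M_0 = M_2 = 0.
Hence M_0 = 0, M_1 = -27/4, M_2 = 0.
On [3, 5], with p_1(x) = a_1 + b_1·(x - 3) + c_1·(x - 3)² + d_1·(x - 3)³: c_1 = M_1/2 = -27/8, d_1 = (M_2 - M_1)/(6h_1) = 9/16, b_1 = Δ_1 - h_1(2M_1 + M_2)/6 = 1/2.

0.5000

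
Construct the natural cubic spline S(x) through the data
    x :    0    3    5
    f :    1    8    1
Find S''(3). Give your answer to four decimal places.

Write m_i for S''(x_i). With h_i = 3, 2 and divided differences Δ_i = 7/3, -7/2, the continuity of S' gives the tridiagonal system
  3·m_0 + 10·m_1 + 2·m_2 = 6(Δ_1 - Δ_0) = -35
Natural end conditions: m_0 = m_2 = 0.
Solving: m_0 = 0, m_1 = -7/2, m_2 = 0.

-3.5000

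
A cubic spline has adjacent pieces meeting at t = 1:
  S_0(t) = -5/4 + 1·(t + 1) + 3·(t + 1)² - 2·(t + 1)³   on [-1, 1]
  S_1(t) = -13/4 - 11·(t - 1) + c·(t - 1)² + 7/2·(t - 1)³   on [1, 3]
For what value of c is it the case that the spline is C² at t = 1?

S_0''(t) = 6 - 12·(t + 1), so S_0''(1) = -18. On the right, S_1''(1) = 2c, so c = -9.

-9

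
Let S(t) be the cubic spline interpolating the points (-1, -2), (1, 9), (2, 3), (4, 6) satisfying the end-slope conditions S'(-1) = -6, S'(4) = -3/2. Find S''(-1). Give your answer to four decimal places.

29.1563

Let σ_i = S''(x_i). Step sizes h_i = 2, 1, 2; slopes of the chords Δ_i = (y_(i+1) - y_i)/h_i = 11/2, -6, 3/2.
  2·σ_0 + 6·σ_1 + 1·σ_2 = 6(Δ_1 - Δ_0) = -69
  1·σ_1 + 6·σ_2 + 2·σ_3 = 6(Δ_2 - Δ_1) = 45
Clamped end conditions give two more equations: 2h_0·σ_0 + h_0·σ_1 = 6(Δ_0 - S'(-1)) = 69 and h_2·σ_2 + 2h_2·σ_3 = 6(S'(4) - Δ_2) = -18.
Hence σ_0 = 933/32, σ_1 = -381/16, σ_2 = 249/16, σ_3 = -393/32.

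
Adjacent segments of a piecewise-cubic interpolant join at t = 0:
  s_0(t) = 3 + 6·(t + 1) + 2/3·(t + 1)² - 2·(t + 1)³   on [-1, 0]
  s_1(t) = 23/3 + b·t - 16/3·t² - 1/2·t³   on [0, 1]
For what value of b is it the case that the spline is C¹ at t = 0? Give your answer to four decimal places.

1.3333

s_0'(t) = 6 + 4/3·(t + 1) - 6·(t + 1)², so s_0'(0) = 4/3. On the right, s_1'(0) = b, so b = 4/3.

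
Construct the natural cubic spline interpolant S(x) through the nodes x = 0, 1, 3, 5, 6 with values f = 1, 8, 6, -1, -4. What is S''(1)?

With m_i denoting the second derivative at x_i, h_i = 1, 2, 2, 1, and Δ_i = (y_(i+1) − y_i)/h_i = 7, -1, -7/2, -3:
  1·m_0 + 6·m_1 + 2·m_2 = 6(Δ_1 - Δ_0) = -48
  2·m_1 + 8·m_2 + 2·m_3 = 6(Δ_2 - Δ_1) = -15
  2·m_2 + 6·m_3 + 1·m_4 = 6(Δ_3 - Δ_2) = 3
Natural end conditions: m_0 = m_4 = 0.
Forward elimination and back-substitution give m_0 = 0, m_1 = -8, m_2 = 0, m_3 = 1/2, m_4 = 0.

-8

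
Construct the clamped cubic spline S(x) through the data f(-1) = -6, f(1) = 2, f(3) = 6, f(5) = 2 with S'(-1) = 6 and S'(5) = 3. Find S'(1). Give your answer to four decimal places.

3.4000

Put σ_i = S'' at the i-th knot. Here h = (2, 2, 2) and Δ = (4, 2, -2), so the interior equations h_(i-1)·σ_(i-1) + 2(h_(i-1)+h_i)·σ_i + h_i·σ_(i+1) = 6(Δ_i − Δ_(i-1)) read
  2·σ_0 + 8·σ_1 + 2·σ_2 = 6(Δ_1 - Δ_0) = -12
  2·σ_1 + 8·σ_2 + 2·σ_3 = 6(Δ_2 - Δ_1) = -24
Clamped end conditions give two more equations: 2h_0·σ_0 + h_0·σ_1 = 6(Δ_0 - S'(-1)) = -12 and h_2·σ_2 + 2h_2·σ_3 = 6(S'(5) - Δ_2) = 30.
Forward elimination and back-substitution give σ_0 = -17/5, σ_1 = 4/5, σ_2 = -29/5, σ_3 = 52/5.
On [1, 3], S'(x) = b_1 + 2c_1·(x - 1) + 3d_1·(x - 1)² with b_1 = Δ_1 - h_1(2σ_1 + σ_2)/6 = 17/5, c_1 = σ_1/2 = 2/5, d_1 = (σ_2 - σ_1)/(6h_1) = -11/20. So S'(1) = 17/5.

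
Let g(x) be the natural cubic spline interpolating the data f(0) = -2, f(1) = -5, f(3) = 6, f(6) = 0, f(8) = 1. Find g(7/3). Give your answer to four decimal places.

Let M_i = g''(x_i). Step sizes h_i = 1, 2, 3, 2; slopes of the chords Δ_i = (y_(i+1) - y_i)/h_i = -3, 11/2, -2, 1/2.
  1·M_0 + 6·M_1 + 2·M_2 = 6(Δ_1 - Δ_0) = 51
  2·M_1 + 10·M_2 + 3·M_3 = 6(Δ_2 - Δ_1) = -45
  3·M_2 + 10·M_3 + 2·M_4 = 6(Δ_3 - Δ_2) = 15
Natural end conditions: M_0 = M_4 = 0.
Solving: M_0 = 0, M_1 = 5631/506, M_2 = -1995/253, M_3 = 978/253, M_4 = 0.
On [1, 3], g(x) = -5 + 359/506·(x - 1) + 5631/1012·(x - 1)² - 3207/2024·(x - 1)³.
With (x - 1) = 4/3: g(7/3) = 431/207.

2.0821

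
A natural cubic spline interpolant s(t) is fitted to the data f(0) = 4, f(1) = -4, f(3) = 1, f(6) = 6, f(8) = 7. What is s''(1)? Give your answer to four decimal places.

11.4447

Write M_i for s''(x_i). With h_i = 1, 2, 3, 2 and divided differences Δ_i = -8, 5/2, 5/3, 1/2, the continuity of s' gives the tridiagonal system
  1·M_0 + 6·M_1 + 2·M_2 = 6(Δ_1 - Δ_0) = 63
  2·M_1 + 10·M_2 + 3·M_3 = 6(Δ_2 - Δ_1) = -5
  3·M_2 + 10·M_3 + 2·M_4 = 6(Δ_3 - Δ_2) = -7
Natural end conditions: M_0 = M_4 = 0.
Solving the tridiagonal system: M_0 = 0, M_1 = 5791/506, M_2 = -717/253, M_3 = 38/253, M_4 = 0.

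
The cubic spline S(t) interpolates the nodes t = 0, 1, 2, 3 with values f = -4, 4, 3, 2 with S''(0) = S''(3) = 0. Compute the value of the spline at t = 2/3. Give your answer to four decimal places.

Write σ_i for S''(x_i). With h_i = 1, 1, 1 and divided differences Δ_i = 8, -1, -1, the continuity of S' gives the tridiagonal system
  1·σ_0 + 4·σ_1 + 1·σ_2 = 6(Δ_1 - Δ_0) = -54
  1·σ_1 + 4·σ_2 + 1·σ_3 = 6(Δ_2 - Δ_1) = 0
Natural end conditions: σ_0 = σ_3 = 0.
Forward elimination and back-substitution give σ_0 = 0, σ_1 = -72/5, σ_2 = 18/5, σ_3 = 0.
On [0, 1], S(t) = -4 + 52/5·t + 0·t² - 12/5·t³.
With t = 2/3: S(2/3) = 20/9.

2.2222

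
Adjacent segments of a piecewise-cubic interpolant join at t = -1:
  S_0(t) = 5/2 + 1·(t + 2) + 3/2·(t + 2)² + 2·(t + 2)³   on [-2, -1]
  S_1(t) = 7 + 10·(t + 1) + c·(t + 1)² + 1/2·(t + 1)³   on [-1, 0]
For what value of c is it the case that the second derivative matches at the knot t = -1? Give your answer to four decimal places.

7.5000

S_0''(t) = 3 + 12·(t + 2), so S_0''(-1) = 15. On the right, S_1''(-1) = 2c, so c = 15/2.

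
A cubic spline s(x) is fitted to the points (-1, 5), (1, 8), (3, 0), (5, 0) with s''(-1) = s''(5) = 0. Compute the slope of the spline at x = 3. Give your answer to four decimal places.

Put M_i = s'' at the i-th knot. Here h = (2, 2, 2) and Δ = (3/2, -4, 0), so the interior equations h_(i-1)·M_(i-1) + 2(h_(i-1)+h_i)·M_i + h_i·M_(i+1) = 6(Δ_i − Δ_(i-1)) read
  2·M_0 + 8·M_1 + 2·M_2 = 6(Δ_1 - Δ_0) = -33
  2·M_1 + 8·M_2 + 2·M_3 = 6(Δ_2 - Δ_1) = 24
Natural end conditions: M_0 = M_3 = 0.
Hence M_0 = 0, M_1 = -26/5, M_2 = 43/10, M_3 = 0.
On [3, 5], s'(x) = b_2 + 2c_2·(x - 3) + 3d_2·(x - 3)² with b_2 = Δ_2 - h_2(2M_2 + M_3)/6 = -43/15, c_2 = M_2/2 = 43/20, d_2 = (M_3 - M_2)/(6h_2) = -43/120. So s'(3) = -43/15.

-2.8667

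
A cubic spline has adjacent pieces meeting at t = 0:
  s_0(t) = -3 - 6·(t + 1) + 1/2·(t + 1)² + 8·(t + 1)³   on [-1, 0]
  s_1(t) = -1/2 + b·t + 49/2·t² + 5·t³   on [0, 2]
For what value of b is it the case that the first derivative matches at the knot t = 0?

19

s_0'(t) = -6 + 1·(t + 1) + 24·(t + 1)², so s_0'(0) = 19. On the right, s_1'(0) = b, so b = 19.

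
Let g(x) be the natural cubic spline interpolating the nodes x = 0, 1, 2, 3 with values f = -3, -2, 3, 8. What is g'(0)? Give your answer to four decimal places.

-0.0667

With M_i denoting the second derivative at x_i, h_i = 1, 1, 1, and Δ_i = (y_(i+1) − y_i)/h_i = 1, 5, 5:
  1·M_0 + 4·M_1 + 1·M_2 = 6(Δ_1 - Δ_0) = 24
  1·M_1 + 4·M_2 + 1·M_3 = 6(Δ_2 - Δ_1) = 0
Natural end conditions: M_0 = M_3 = 0.
Solving the tridiagonal system: M_0 = 0, M_1 = 32/5, M_2 = -8/5, M_3 = 0.
On [0, 1], g'(x) = b_0 + 2c_0·x + 3d_0·x² with b_0 = Δ_0 - h_0(2M_0 + M_1)/6 = -1/15, c_0 = M_0/2 = 0, d_0 = (M_1 - M_0)/(6h_0) = 16/15. So g'(0) = -1/15.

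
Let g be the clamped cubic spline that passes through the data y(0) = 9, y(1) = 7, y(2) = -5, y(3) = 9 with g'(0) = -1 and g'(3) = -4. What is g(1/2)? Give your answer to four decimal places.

9.3250

Put m_i = g'' at the i-th knot. Here h = (1, 1, 1) and Δ = (-2, -12, 14), so the interior equations h_(i-1)·m_(i-1) + 2(h_(i-1)+h_i)·m_i + h_i·m_(i+1) = 6(Δ_i − Δ_(i-1)) read
  1·m_0 + 4·m_1 + 1·m_2 = 6(Δ_1 - Δ_0) = -60
  1·m_1 + 4·m_2 + 1·m_3 = 6(Δ_2 - Δ_1) = 156
Clamped end conditions give two more equations: 2h_0·m_0 + h_0·m_1 = 6(Δ_0 - g'(0)) = -6 and h_2·m_2 + 2h_2·m_3 = 6(g'(3) - Δ_2) = -108.
Solving the tridiagonal system: m_0 = 76/5, m_1 = -182/5, m_2 = 352/5, m_3 = -446/5.
On [0, 1], g(x) = 9 - 1·x + 38/5·x² - 43/5·x³.
With x = 1/2: g(1/2) = 373/40.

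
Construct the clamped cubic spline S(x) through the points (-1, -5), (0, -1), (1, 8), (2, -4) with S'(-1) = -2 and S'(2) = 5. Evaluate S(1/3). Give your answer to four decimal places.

With M_i denoting the second derivative at x_i, h_i = 1, 1, 1, and Δ_i = (y_(i+1) − y_i)/h_i = 4, 9, -12:
  1·M_0 + 4·M_1 + 1·M_2 = 6(Δ_1 - Δ_0) = 30
  1·M_1 + 4·M_2 + 1·M_3 = 6(Δ_2 - Δ_1) = -126
Clamped end conditions give two more equations: 2h_0·M_0 + h_0·M_1 = 6(Δ_0 - S'(-1)) = 36 and h_2·M_2 + 2h_2·M_3 = 6(S'(2) - Δ_2) = 102.
Forward elimination and back-substitution give M_0 = 124/15, M_1 = 292/15, M_2 = -842/15, M_3 = 1186/15.
On [0, 1], S(x) = -1 + 178/15·x + 146/15·x² - 63/5·x³.
With x = 1/3: S(1/3) = 482/135.

3.5704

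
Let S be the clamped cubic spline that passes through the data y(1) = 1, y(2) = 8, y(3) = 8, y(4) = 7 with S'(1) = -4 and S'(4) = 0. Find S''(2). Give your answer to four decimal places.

-22.5333

With m_i denoting the second derivative at x_i, h_i = 1, 1, 1, and Δ_i = (y_(i+1) − y_i)/h_i = 7, 0, -1:
  1·m_0 + 4·m_1 + 1·m_2 = 6(Δ_1 - Δ_0) = -42
  1·m_1 + 4·m_2 + 1·m_3 = 6(Δ_2 - Δ_1) = -6
Clamped end conditions give two more equations: 2h_0·m_0 + h_0·m_1 = 6(Δ_0 - S'(1)) = 66 and h_2·m_2 + 2h_2·m_3 = 6(S'(4) - Δ_2) = 6.
Hence m_0 = 664/15, m_1 = -338/15, m_2 = 58/15, m_3 = 16/15.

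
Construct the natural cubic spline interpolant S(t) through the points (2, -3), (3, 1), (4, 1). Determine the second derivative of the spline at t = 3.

-6

Put σ_i = S'' at the i-th knot. Here h = (1, 1) and Δ = (4, 0), so the interior equations h_(i-1)·σ_(i-1) + 2(h_(i-1)+h_i)·σ_i + h_i·σ_(i+1) = 6(Δ_i − Δ_(i-1)) read
  1·σ_0 + 4·σ_1 + 1·σ_2 = 6(Δ_1 - Δ_0) = -24
Natural end conditions: σ_0 = σ_2 = 0.
Solving: σ_0 = 0, σ_1 = -6, σ_2 = 0.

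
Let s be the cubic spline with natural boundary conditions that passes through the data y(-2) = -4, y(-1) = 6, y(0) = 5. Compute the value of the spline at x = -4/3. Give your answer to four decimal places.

3.6852

Write M_i for s''(x_i). With h_i = 1, 1 and divided differences Δ_i = 10, -1, the continuity of s' gives the tridiagonal system
  1·M_0 + 4·M_1 + 1·M_2 = 6(Δ_1 - Δ_0) = -66
Natural end conditions: M_0 = M_2 = 0.
Hence M_0 = 0, M_1 = -33/2, M_2 = 0.
On [-2, -1], s(x) = -4 + 51/4·(x + 2) + 0·(x + 2)² - 11/4·(x + 2)³.
With (x + 2) = 2/3: s(-4/3) = 199/54.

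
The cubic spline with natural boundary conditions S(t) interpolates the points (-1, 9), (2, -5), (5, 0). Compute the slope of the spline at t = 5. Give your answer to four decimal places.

3.2500

Put M_i = S'' at the i-th knot. Here h = (3, 3) and Δ = (-14/3, 5/3), so the interior equations h_(i-1)·M_(i-1) + 2(h_(i-1)+h_i)·M_i + h_i·M_(i+1) = 6(Δ_i − Δ_(i-1)) read
  3·M_0 + 12·M_1 + 3·M_2 = 6(Δ_1 - Δ_0) = 38
Natural end conditions: M_0 = M_2 = 0.
Solving the tridiagonal system: M_0 = 0, M_1 = 19/6, M_2 = 0.
On [2, 5], S'(t) = b_1 + 2c_1·(t - 2) + 3d_1·(t - 2)² with b_1 = Δ_1 - h_1(2M_1 + M_2)/6 = -3/2, c_1 = M_1/2 = 19/12, d_1 = (M_2 - M_1)/(6h_1) = -19/108. So S'(5) = 13/4.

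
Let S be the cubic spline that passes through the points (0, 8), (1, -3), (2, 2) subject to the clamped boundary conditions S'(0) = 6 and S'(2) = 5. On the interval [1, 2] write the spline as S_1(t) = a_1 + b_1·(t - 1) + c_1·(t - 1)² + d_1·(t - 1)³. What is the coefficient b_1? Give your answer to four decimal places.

Let M_i = S''(x_i). Step sizes h_i = 1, 1; slopes of the chords Δ_i = (y_(i+1) - y_i)/h_i = -11, 5.
  1·M_0 + 4·M_1 + 1·M_2 = 6(Δ_1 - Δ_0) = 96
Clamped end conditions give two more equations: 2h_0·M_0 + h_0·M_1 = 6(Δ_0 - S'(0)) = -102 and h_1·M_1 + 2h_1·M_2 = 6(S'(2) - Δ_1) = 0.
Forward elimination and back-substitution give M_0 = -151/2, M_1 = 49, M_2 = -49/2.
On [1, 2], with S_1(t) = a_1 + b_1·(t - 1) + c_1·(t - 1)² + d_1·(t - 1)³: c_1 = M_1/2 = 49/2, d_1 = (M_2 - M_1)/(6h_1) = -49/4, b_1 = Δ_1 - h_1(2M_1 + M_2)/6 = -29/4.

-7.2500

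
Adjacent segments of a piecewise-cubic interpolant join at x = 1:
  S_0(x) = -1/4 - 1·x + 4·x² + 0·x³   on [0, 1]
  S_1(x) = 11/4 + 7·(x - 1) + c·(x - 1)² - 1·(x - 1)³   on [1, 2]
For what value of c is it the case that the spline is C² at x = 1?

S_0''(x) = 8 + 0·x, so S_0''(1) = 8. On the right, S_1''(1) = 2c, so c = 4.

4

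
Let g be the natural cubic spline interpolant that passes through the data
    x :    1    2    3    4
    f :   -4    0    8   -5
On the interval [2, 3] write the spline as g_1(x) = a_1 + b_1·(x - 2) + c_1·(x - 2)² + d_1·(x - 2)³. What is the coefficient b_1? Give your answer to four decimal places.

8.9333

Put M_i = g'' at the i-th knot. Here h = (1, 1, 1) and Δ = (4, 8, -13), so the interior equations h_(i-1)·M_(i-1) + 2(h_(i-1)+h_i)·M_i + h_i·M_(i+1) = 6(Δ_i − Δ_(i-1)) read
  1·M_0 + 4·M_1 + 1·M_2 = 6(Δ_1 - Δ_0) = 24
  1·M_1 + 4·M_2 + 1·M_3 = 6(Δ_2 - Δ_1) = -126
Natural end conditions: M_0 = M_3 = 0.
Solving: M_0 = 0, M_1 = 74/5, M_2 = -176/5, M_3 = 0.
On [2, 3], with g_1(x) = a_1 + b_1·(x - 2) + c_1·(x - 2)² + d_1·(x - 2)³: c_1 = M_1/2 = 37/5, d_1 = (M_2 - M_1)/(6h_1) = -25/3, b_1 = Δ_1 - h_1(2M_1 + M_2)/6 = 134/15.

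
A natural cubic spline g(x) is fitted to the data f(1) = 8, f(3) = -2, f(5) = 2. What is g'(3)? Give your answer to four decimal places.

Let M_i = g''(x_i). Step sizes h_i = 2, 2; slopes of the chords Δ_i = (y_(i+1) - y_i)/h_i = -5, 2.
  2·M_0 + 8·M_1 + 2·M_2 = 6(Δ_1 - Δ_0) = 42
Natural end conditions: M_0 = M_2 = 0.
Solving the tridiagonal system: M_0 = 0, M_1 = 21/4, M_2 = 0.
On [3, 5], g'(x) = b_1 + 2c_1·(x - 3) + 3d_1·(x - 3)² with b_1 = Δ_1 - h_1(2M_1 + M_2)/6 = -3/2, c_1 = M_1/2 = 21/8, d_1 = (M_2 - M_1)/(6h_1) = -7/16. So g'(3) = -3/2.

-1.5000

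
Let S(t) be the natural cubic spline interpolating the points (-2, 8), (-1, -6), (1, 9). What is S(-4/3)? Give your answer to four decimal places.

Put m_i = S'' at the i-th knot. Here h = (1, 2) and Δ = (-14, 15/2), so the interior equations h_(i-1)·m_(i-1) + 2(h_(i-1)+h_i)·m_i + h_i·m_(i+1) = 6(Δ_i − Δ_(i-1)) read
  1·m_0 + 6·m_1 + 2·m_2 = 6(Δ_1 - Δ_0) = 129
Natural end conditions: m_0 = m_2 = 0.
Solving the tridiagonal system: m_0 = 0, m_1 = 43/2, m_2 = 0.
On [-2, -1], S(t) = 8 - 211/12·(t + 2) + 0·(t + 2)² + 43/12·(t + 2)³.
With (t + 2) = 2/3: S(-4/3) = -431/162.

-2.6605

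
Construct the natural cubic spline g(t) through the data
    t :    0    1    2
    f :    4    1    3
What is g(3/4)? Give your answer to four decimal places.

Put M_i = g'' at the i-th knot. Here h = (1, 1) and Δ = (-3, 2), so the interior equations h_(i-1)·M_(i-1) + 2(h_(i-1)+h_i)·M_i + h_i·M_(i+1) = 6(Δ_i − Δ_(i-1)) read
  1·M_0 + 4·M_1 + 1·M_2 = 6(Δ_1 - Δ_0) = 30
Natural end conditions: M_0 = M_2 = 0.
Hence M_0 = 0, M_1 = 15/2, M_2 = 0.
On [0, 1], g(t) = 4 - 17/4·t + 0·t² + 5/4·t³.
With t = 3/4: g(3/4) = 343/256.

1.3398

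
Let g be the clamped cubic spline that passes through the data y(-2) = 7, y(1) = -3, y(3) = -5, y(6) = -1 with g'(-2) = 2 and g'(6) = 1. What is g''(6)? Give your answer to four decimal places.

Let m_i = g''(x_i). Step sizes h_i = 3, 2, 3; slopes of the chords Δ_i = (y_(i+1) - y_i)/h_i = -10/3, -1, 4/3.
  3·m_0 + 10·m_1 + 2·m_2 = 6(Δ_1 - Δ_0) = 14
  2·m_1 + 10·m_2 + 3·m_3 = 6(Δ_2 - Δ_1) = 14
Clamped end conditions give two more equations: 2h_0·m_0 + h_0·m_1 = 6(Δ_0 - g'(-2)) = -32 and h_2·m_2 + 2h_2·m_3 = 6(g'(6) - Δ_2) = -2.
Hence m_0 = -1906/273, m_1 = 300/91, m_2 = 90/91, m_3 = -226/273.

-0.8278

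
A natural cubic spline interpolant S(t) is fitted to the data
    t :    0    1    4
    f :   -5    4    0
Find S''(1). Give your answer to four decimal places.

-7.7500

With M_i denoting the second derivative at x_i, h_i = 1, 3, and Δ_i = (y_(i+1) − y_i)/h_i = 9, -4/3:
  1·M_0 + 8·M_1 + 3·M_2 = 6(Δ_1 - Δ_0) = -62
Natural end conditions: M_0 = M_2 = 0.
Hence M_0 = 0, M_1 = -31/4, M_2 = 0.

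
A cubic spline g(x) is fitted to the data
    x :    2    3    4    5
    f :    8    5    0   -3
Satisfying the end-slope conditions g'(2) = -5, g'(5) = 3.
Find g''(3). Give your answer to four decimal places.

Put m_i = g'' at the i-th knot. Here h = (1, 1, 1) and Δ = (-3, -5, -3), so the interior equations h_(i-1)·m_(i-1) + 2(h_(i-1)+h_i)·m_i + h_i·m_(i+1) = 6(Δ_i − Δ_(i-1)) read
  1·m_0 + 4·m_1 + 1·m_2 = 6(Δ_1 - Δ_0) = -12
  1·m_1 + 4·m_2 + 1·m_3 = 6(Δ_2 - Δ_1) = 12
Clamped end conditions give two more equations: 2h_0·m_0 + h_0·m_1 = 6(Δ_0 - g'(2)) = 12 and h_2·m_2 + 2h_2·m_3 = 6(g'(5) - Δ_2) = 36.
Solving: m_0 = 128/15, m_1 = -76/15, m_2 = -4/15, m_3 = 272/15.

-5.0667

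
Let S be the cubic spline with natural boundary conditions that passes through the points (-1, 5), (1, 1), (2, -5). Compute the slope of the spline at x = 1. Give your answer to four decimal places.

Put M_i = S'' at the i-th knot. Here h = (2, 1) and Δ = (-2, -6), so the interior equations h_(i-1)·M_(i-1) + 2(h_(i-1)+h_i)·M_i + h_i·M_(i+1) = 6(Δ_i − Δ_(i-1)) read
  2·M_0 + 6·M_1 + 1·M_2 = 6(Δ_1 - Δ_0) = -24
Natural end conditions: M_0 = M_2 = 0.
Solving: M_0 = 0, M_1 = -4, M_2 = 0.
On [1, 2], S'(x) = b_1 + 2c_1·(x - 1) + 3d_1·(x - 1)² with b_1 = Δ_1 - h_1(2M_1 + M_2)/6 = -14/3, c_1 = M_1/2 = -2, d_1 = (M_2 - M_1)/(6h_1) = 2/3. So S'(1) = -14/3.

-4.6667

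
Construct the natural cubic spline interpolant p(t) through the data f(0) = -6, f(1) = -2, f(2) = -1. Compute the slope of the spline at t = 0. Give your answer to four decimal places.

Let M_i = p''(x_i). Step sizes h_i = 1, 1; slopes of the chords Δ_i = (y_(i+1) - y_i)/h_i = 4, 1.
  1·M_0 + 4·M_1 + 1·M_2 = 6(Δ_1 - Δ_0) = -18
Natural end conditions: M_0 = M_2 = 0.
Forward elimination and back-substitution give M_0 = 0, M_1 = -9/2, M_2 = 0.
On [0, 1], p'(t) = b_0 + 2c_0·t + 3d_0·t² with b_0 = Δ_0 - h_0(2M_0 + M_1)/6 = 19/4, c_0 = M_0/2 = 0, d_0 = (M_1 - M_0)/(6h_0) = -3/4. So p'(0) = 19/4.

4.7500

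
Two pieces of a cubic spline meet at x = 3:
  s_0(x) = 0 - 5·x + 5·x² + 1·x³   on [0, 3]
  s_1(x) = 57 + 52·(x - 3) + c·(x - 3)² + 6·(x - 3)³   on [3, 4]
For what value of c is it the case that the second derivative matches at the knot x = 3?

s_0''(x) = 10 + 6·x, so s_0''(3) = 28. On the right, s_1''(3) = 2c, so c = 14.

14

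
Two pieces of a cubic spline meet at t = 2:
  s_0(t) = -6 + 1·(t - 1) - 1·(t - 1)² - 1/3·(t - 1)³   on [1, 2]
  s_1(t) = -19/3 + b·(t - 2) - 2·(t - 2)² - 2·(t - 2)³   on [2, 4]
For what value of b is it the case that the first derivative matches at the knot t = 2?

-2

s_0'(t) = 1 - 2·(t - 1) - 1·(t - 1)², so s_0'(2) = -2. On the right, s_1'(2) = b, so b = -2.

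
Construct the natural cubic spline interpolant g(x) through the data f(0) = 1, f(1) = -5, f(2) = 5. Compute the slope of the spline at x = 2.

14

With m_i denoting the second derivative at x_i, h_i = 1, 1, and Δ_i = (y_(i+1) − y_i)/h_i = -6, 10:
  1·m_0 + 4·m_1 + 1·m_2 = 6(Δ_1 - Δ_0) = 96
Natural end conditions: m_0 = m_2 = 0.
Solving: m_0 = 0, m_1 = 24, m_2 = 0.
On [1, 2], g'(x) = b_1 + 2c_1·(x - 1) + 3d_1·(x - 1)² with b_1 = Δ_1 - h_1(2m_1 + m_2)/6 = 2, c_1 = m_1/2 = 12, d_1 = (m_2 - m_1)/(6h_1) = -4. So g'(2) = 14.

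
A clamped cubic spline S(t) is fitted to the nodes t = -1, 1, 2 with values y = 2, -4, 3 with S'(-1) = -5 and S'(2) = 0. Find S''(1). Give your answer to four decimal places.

16.6667

Put m_i = S'' at the i-th knot. Here h = (2, 1) and Δ = (-3, 7), so the interior equations h_(i-1)·m_(i-1) + 2(h_(i-1)+h_i)·m_i + h_i·m_(i+1) = 6(Δ_i − Δ_(i-1)) read
  2·m_0 + 6·m_1 + 1·m_2 = 6(Δ_1 - Δ_0) = 60
Clamped end conditions give two more equations: 2h_0·m_0 + h_0·m_1 = 6(Δ_0 - S'(-1)) = 12 and h_1·m_1 + 2h_1·m_2 = 6(S'(2) - Δ_1) = -42.
Solving the tridiagonal system: m_0 = -16/3, m_1 = 50/3, m_2 = -88/3.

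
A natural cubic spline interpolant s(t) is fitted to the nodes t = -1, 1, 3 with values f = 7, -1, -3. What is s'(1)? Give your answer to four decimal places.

Let M_i = s''(x_i). Step sizes h_i = 2, 2; slopes of the chords Δ_i = (y_(i+1) - y_i)/h_i = -4, -1.
  2·M_0 + 8·M_1 + 2·M_2 = 6(Δ_1 - Δ_0) = 18
Natural end conditions: M_0 = M_2 = 0.
Hence M_0 = 0, M_1 = 9/4, M_2 = 0.
On [1, 3], s'(t) = b_1 + 2c_1·(t - 1) + 3d_1·(t - 1)² with b_1 = Δ_1 - h_1(2M_1 + M_2)/6 = -5/2, c_1 = M_1/2 = 9/8, d_1 = (M_2 - M_1)/(6h_1) = -3/16. So s'(1) = -5/2.

-2.5000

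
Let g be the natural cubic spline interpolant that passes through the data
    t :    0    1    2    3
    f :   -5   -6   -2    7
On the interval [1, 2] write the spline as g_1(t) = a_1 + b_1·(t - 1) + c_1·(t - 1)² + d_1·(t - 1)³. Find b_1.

Let M_i = g''(x_i). Step sizes h_i = 1, 1, 1; slopes of the chords Δ_i = (y_(i+1) - y_i)/h_i = -1, 4, 9.
  1·M_0 + 4·M_1 + 1·M_2 = 6(Δ_1 - Δ_0) = 30
  1·M_1 + 4·M_2 + 1·M_3 = 6(Δ_2 - Δ_1) = 30
Natural end conditions: M_0 = M_3 = 0.
Forward elimination and back-substitution give M_0 = 0, M_1 = 6, M_2 = 6, M_3 = 0.
On [1, 2], with g_1(t) = a_1 + b_1·(t - 1) + c_1·(t - 1)² + d_1·(t - 1)³: c_1 = M_1/2 = 3, d_1 = (M_2 - M_1)/(6h_1) = 0, b_1 = Δ_1 - h_1(2M_1 + M_2)/6 = 1.

1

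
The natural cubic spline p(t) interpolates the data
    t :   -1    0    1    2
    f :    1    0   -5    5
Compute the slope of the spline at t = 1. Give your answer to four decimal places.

With M_i denoting the second derivative at x_i, h_i = 1, 1, 1, and Δ_i = (y_(i+1) − y_i)/h_i = -1, -5, 10:
  1·M_0 + 4·M_1 + 1·M_2 = 6(Δ_1 - Δ_0) = -24
  1·M_1 + 4·M_2 + 1·M_3 = 6(Δ_2 - Δ_1) = 90
Natural end conditions: M_0 = M_3 = 0.
Forward elimination and back-substitution give M_0 = 0, M_1 = -62/5, M_2 = 128/5, M_3 = 0.
On [1, 2], p'(t) = b_2 + 2c_2·(t - 1) + 3d_2·(t - 1)² with b_2 = Δ_2 - h_2(2M_2 + M_3)/6 = 22/15, c_2 = M_2/2 = 64/5, d_2 = (M_3 - M_2)/(6h_2) = -64/15. So p'(1) = 22/15.

1.4667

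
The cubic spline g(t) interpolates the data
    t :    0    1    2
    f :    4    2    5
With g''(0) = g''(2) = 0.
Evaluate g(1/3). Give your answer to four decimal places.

Let M_i = g''(x_i). Step sizes h_i = 1, 1; slopes of the chords Δ_i = (y_(i+1) - y_i)/h_i = -2, 3.
  1·M_0 + 4·M_1 + 1·M_2 = 6(Δ_1 - Δ_0) = 30
Natural end conditions: M_0 = M_2 = 0.
Forward elimination and back-substitution give M_0 = 0, M_1 = 15/2, M_2 = 0.
On [0, 1], g(t) = 4 - 13/4·t + 0·t² + 5/4·t³.
With t = 1/3: g(1/3) = 80/27.

2.9630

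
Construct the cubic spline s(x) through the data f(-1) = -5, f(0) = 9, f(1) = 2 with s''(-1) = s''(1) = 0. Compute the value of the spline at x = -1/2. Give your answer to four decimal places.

Write M_i for s''(x_i). With h_i = 1, 1 and divided differences Δ_i = 14, -7, the continuity of s' gives the tridiagonal system
  1·M_0 + 4·M_1 + 1·M_2 = 6(Δ_1 - Δ_0) = -126
Natural end conditions: M_0 = M_2 = 0.
Hence M_0 = 0, M_1 = -63/2, M_2 = 0.
On [-1, 0], s(x) = -5 + 77/4·(x + 1) + 0·(x + 1)² - 21/4·(x + 1)³.
With (x + 1) = 1/2: s(-1/2) = 127/32.

3.9688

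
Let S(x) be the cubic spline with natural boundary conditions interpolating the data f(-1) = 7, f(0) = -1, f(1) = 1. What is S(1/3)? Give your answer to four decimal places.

Let M_i = S''(x_i). Step sizes h_i = 1, 1; slopes of the chords Δ_i = (y_(i+1) - y_i)/h_i = -8, 2.
  1·M_0 + 4·M_1 + 1·M_2 = 6(Δ_1 - Δ_0) = 60
Natural end conditions: M_0 = M_2 = 0.
Solving the tridiagonal system: M_0 = 0, M_1 = 15, M_2 = 0.
On [0, 1], S(x) = -1 - 3·x + 15/2·x² - 5/2·x³.
With x = 1/3: S(1/3) = -34/27.

-1.2593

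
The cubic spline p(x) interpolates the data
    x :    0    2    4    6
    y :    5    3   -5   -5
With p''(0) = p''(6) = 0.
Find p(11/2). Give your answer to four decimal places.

-5.5938

Put m_i = p'' at the i-th knot. Here h = (2, 2, 2) and Δ = (-1, -4, 0), so the interior equations h_(i-1)·m_(i-1) + 2(h_(i-1)+h_i)·m_i + h_i·m_(i+1) = 6(Δ_i − Δ_(i-1)) read
  2·m_0 + 8·m_1 + 2·m_2 = 6(Δ_1 - Δ_0) = -18
  2·m_1 + 8·m_2 + 2·m_3 = 6(Δ_2 - Δ_1) = 24
Natural end conditions: m_0 = m_3 = 0.
Hence m_0 = 0, m_1 = -16/5, m_2 = 19/5, m_3 = 0.
On [4, 6], p(x) = -5 - 38/15·(x - 4) + 19/10·(x - 4)² - 19/60·(x - 4)³.
With (x - 4) = 3/2: p(11/2) = -179/32.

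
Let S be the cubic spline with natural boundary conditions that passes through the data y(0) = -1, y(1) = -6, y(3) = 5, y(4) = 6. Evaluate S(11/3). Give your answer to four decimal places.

Put M_i = S'' at the i-th knot. Here h = (1, 2, 1) and Δ = (-5, 11/2, 1), so the interior equations h_(i-1)·M_(i-1) + 2(h_(i-1)+h_i)·M_i + h_i·M_(i+1) = 6(Δ_i − Δ_(i-1)) read
  1·M_0 + 6·M_1 + 2·M_2 = 6(Δ_1 - Δ_0) = 63
  2·M_1 + 6·M_2 + 1·M_3 = 6(Δ_2 - Δ_1) = -27
Natural end conditions: M_0 = M_3 = 0.
Hence M_0 = 0, M_1 = 27/2, M_2 = -9, M_3 = 0.
On [3, 4], S(x) = 5 + 4·(x - 3) - 9/2·(x - 3)² + 3/2·(x - 3)³.
With (x - 3) = 2/3: S(11/3) = 55/9.

6.1111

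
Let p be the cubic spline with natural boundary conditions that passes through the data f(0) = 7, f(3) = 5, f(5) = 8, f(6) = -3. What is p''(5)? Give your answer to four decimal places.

Put M_i = p'' at the i-th knot. Here h = (3, 2, 1) and Δ = (-2/3, 3/2, -11), so the interior equations h_(i-1)·M_(i-1) + 2(h_(i-1)+h_i)·M_i + h_i·M_(i+1) = 6(Δ_i − Δ_(i-1)) read
  3·M_0 + 10·M_1 + 2·M_2 = 6(Δ_1 - Δ_0) = 13
  2·M_1 + 6·M_2 + 1·M_3 = 6(Δ_2 - Δ_1) = -75
Natural end conditions: M_0 = M_3 = 0.
Solving: M_0 = 0, M_1 = 57/14, M_2 = -97/7, M_3 = 0.

-13.8571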